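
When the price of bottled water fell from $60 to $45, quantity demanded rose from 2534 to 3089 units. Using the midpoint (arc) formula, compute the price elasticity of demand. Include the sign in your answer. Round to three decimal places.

-0.691

ΔQ = 3089 − 2534 = 555; ΔP = 45 − 60 = -15.
Midpoints: P̄ = 52.50, Q̄ = 2811.5.
ε = (ΔQ/ΔP)(P̄/Q̄) = (555/-15)(52.50/2811.5).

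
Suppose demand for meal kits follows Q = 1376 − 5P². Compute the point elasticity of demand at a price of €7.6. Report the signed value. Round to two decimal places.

At P = 7.6, Q = 1087.200.
dQ/dP = −10P = -76.
ε = (dQ/dP)(P/Q) = (-76)(7.6/1087.200).

-0.53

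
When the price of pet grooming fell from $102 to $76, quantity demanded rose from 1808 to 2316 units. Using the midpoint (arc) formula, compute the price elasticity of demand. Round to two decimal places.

ΔQ = 2316 − 1808 = 508; ΔP = 76 − 102 = -26.
Midpoints: P̄ = 89.00, Q̄ = 2062.0.
ε = (ΔQ/ΔP)(P̄/Q̄) = (508/-26)(89.00/2062.0).

-0.84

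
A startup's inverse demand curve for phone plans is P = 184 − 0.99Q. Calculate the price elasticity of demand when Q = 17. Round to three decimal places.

At Q = 17, P = 184 − 0.99(17) = 167.17.
dP/dQ = −0.99, so dQ/dP = 1/(−0.99) = -1.010.
ε = (dQ/dP)(P/Q) = (-1.010)(167.17/17).

-9.933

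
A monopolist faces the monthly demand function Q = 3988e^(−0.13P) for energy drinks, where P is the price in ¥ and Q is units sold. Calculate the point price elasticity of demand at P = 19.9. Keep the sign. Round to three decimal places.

-2.587

At P = 19.9, Q = 300.079.
dQ/dP = −0.13·3988e^(−0.13P) = −0.13Q = -39.010.
ε = (dQ/dP)(P/Q) = (-39.010)(19.9/300.079).
|ε| > 1, so demand is elastic at this price.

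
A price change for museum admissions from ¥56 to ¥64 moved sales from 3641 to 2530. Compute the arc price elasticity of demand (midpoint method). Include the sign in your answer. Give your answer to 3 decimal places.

-2.701

ΔQ = 2530 − 3641 = -1111; ΔP = 64 − 56 = 8.
Midpoints: P̄ = 60.00, Q̄ = 3085.5.
ε = (ΔQ/ΔP)(P̄/Q̄) = (-1111/8)(60.00/3085.5).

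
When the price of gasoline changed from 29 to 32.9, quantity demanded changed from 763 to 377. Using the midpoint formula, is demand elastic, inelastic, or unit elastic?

elastic

Arc ε ≈ -5.374.
|ε| = 5.37 > 1.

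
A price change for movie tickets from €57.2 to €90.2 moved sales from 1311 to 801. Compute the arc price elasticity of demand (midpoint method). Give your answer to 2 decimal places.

ΔQ = 801 − 1311 = -510; ΔP = 90.2 − 57.2 = 33.
Midpoints: P̄ = 73.70, Q̄ = 1056.0.
ε = (ΔQ/ΔP)(P̄/Q̄) = (-510/33)(73.70/1056.0).

-1.08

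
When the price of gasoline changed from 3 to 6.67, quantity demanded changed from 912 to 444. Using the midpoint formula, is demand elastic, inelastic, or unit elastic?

inelastic

Arc ε ≈ -0.909.
|ε| = 0.91 < 1.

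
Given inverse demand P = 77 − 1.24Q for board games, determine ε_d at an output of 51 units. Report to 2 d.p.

At Q = 51, P = 77 − 1.24(51) = 13.76.
dP/dQ = −1.24, so dQ/dP = 1/(−1.24) = -0.806.
ε = (dQ/dP)(P/Q) = (-0.806)(13.76/51).

-0.22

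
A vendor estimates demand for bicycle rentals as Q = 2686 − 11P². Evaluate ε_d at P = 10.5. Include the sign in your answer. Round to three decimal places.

-1.646

At P = 10.5, Q = 1473.250.
dQ/dP = −22P = -231.
ε = (dQ/dP)(P/Q) = (-231)(10.5/1473.250).
|ε| > 1, so demand is elastic at this price.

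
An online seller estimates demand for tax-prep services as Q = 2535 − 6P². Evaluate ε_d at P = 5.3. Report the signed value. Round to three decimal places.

-0.142

At P = 5.3, Q = 2366.460.
dQ/dP = −12P = -63.600.
ε = (dQ/dP)(P/Q) = (-63.600)(5.3/2366.460).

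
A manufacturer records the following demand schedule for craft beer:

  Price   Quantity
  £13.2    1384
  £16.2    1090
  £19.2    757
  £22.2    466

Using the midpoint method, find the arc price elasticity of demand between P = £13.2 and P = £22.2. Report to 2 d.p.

At P = 13.2, Q = 1384; at P = 22.2, Q = 466.
ΔQ = -918, ΔP = 9.0. Midpoints: P̄ = 17.70, Q̄ = 925.0.
ε = (ΔQ/ΔP)(P̄/Q̄) = (-918/9.0)(17.70/925.0).

-1.95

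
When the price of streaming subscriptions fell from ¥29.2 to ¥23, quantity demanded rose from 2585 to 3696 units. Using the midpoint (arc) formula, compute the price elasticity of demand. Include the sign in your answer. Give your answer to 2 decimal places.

-1.49

ΔQ = 3696 − 2585 = 1111; ΔP = 23 − 29.2 = -6.2.
Midpoints: P̄ = 26.10, Q̄ = 3140.5.
ε = (ΔQ/ΔP)(P̄/Q̄) = (1111/-6.2)(26.10/3140.5).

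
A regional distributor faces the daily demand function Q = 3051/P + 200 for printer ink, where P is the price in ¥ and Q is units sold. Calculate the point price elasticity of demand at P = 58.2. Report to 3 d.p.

-0.208

At P = 58.2, Q = 252.423.
dQ/dP = −3051/P² = -0.901.
ε = (dQ/dP)(P/Q) = (-0.901)(58.2/252.423).
|ε| < 1, so demand is inelastic at this price.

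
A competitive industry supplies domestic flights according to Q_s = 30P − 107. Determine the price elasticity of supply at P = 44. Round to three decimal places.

1.088

At P = 44, Q_s = 1213.
dQ_s/dP = 30.
ε_s = (dQ_s/dP)(P/Q_s) = (30)(44/1213).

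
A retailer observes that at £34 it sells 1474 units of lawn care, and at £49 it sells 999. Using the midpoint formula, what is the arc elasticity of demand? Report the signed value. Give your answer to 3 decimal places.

ΔQ = 999 − 1474 = -475; ΔP = 49 − 34 = 15.
Midpoints: P̄ = 41.50, Q̄ = 1236.5.
ε = (ΔQ/ΔP)(P̄/Q̄) = (-475/15)(41.50/1236.5).

-1.063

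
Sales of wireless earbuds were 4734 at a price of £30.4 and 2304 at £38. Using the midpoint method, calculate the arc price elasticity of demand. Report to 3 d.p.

-3.107

ΔQ = 2304 − 4734 = -2430; ΔP = 38 − 30.4 = 7.6.
Midpoints: P̄ = 34.20, Q̄ = 3519.0.
ε = (ΔQ/ΔP)(P̄/Q̄) = (-2430/7.6)(34.20/3519.0).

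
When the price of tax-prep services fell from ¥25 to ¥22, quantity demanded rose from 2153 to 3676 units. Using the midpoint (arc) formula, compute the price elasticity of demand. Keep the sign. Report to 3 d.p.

ΔQ = 3676 − 2153 = 1523; ΔP = 22 − 25 = -3.
Midpoints: P̄ = 23.50, Q̄ = 2914.5.
ε = (ΔQ/ΔP)(P̄/Q̄) = (1523/-3)(23.50/2914.5).

-4.093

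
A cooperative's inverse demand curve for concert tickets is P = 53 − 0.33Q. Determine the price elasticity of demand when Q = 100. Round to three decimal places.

At Q = 100, P = 53 − 0.33(100) = 20.00.
dP/dQ = −0.33, so dQ/dP = 1/(−0.33) = -3.030.
ε = (dQ/dP)(P/Q) = (-3.030)(20.00/100).

-0.606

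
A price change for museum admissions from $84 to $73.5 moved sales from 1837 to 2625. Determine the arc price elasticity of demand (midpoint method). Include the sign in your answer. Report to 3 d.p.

ΔQ = 2625 − 1837 = 788; ΔP = 73.5 − 84 = -10.5.
Midpoints: P̄ = 78.75, Q̄ = 2231.0.
ε = (ΔQ/ΔP)(P̄/Q̄) = (788/-10.5)(78.75/2231.0).

-2.649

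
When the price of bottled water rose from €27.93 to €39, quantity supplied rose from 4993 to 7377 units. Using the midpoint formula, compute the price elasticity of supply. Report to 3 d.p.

1.165

ΔQ = 7377 − 4993 = 2384; ΔP = 39 − 27.93 = 11.07.
Midpoints: P̄ = 33.47, Q̄ = 6185.0.
ε_s = (ΔQ/ΔP)(P̄/Q̄) = (2384/11.07)(33.47/6185.0).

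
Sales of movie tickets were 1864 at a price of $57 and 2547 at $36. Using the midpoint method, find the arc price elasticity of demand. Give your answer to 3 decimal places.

-0.686

ΔQ = 2547 − 1864 = 683; ΔP = 36 − 57 = -21.
Midpoints: P̄ = 46.50, Q̄ = 2205.5.
ε = (ΔQ/ΔP)(P̄/Q̄) = (683/-21)(46.50/2205.5).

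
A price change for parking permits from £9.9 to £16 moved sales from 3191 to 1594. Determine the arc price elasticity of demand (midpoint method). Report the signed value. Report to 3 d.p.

ΔQ = 1594 − 3191 = -1597; ΔP = 16 − 9.9 = 6.1.
Midpoints: P̄ = 12.95, Q̄ = 2392.5.
ε = (ΔQ/ΔP)(P̄/Q̄) = (-1597/6.1)(12.95/2392.5).

-1.417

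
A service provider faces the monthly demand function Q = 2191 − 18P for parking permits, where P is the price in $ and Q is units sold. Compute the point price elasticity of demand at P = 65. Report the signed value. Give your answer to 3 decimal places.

-1.146

At P = 65, Q = 1021.
dQ/dP = −18.
ε = (dQ/dP)(P/Q) = (-18)(65/1021).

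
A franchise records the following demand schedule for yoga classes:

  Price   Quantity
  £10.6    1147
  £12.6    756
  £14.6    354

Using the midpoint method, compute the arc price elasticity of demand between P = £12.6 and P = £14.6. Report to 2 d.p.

At P = 12.6, Q = 756; at P = 14.6, Q = 354.
ΔQ = -402, ΔP = 2.0. Midpoints: P̄ = 13.60, Q̄ = 555.0.
ε = (ΔQ/ΔP)(P̄/Q̄) = (-402/2.0)(13.60/555.0).

-4.93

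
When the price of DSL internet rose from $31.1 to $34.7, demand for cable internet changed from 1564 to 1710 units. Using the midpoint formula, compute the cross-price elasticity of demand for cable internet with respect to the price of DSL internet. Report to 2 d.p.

0.82

ΔQ_x = 1710 − 1564 = 146; ΔP_y = 34.7 − 31.1 = 3.6.
Midpoints: P̄_y = 32.90, Q̄_x = 1637.0.
ε_xy = (ΔQ_x/ΔP_y)(P̄_y/Q̄_x) = (146/3.6)(32.90/1637.0).
ε_xy > 0, so the goods are substitutes.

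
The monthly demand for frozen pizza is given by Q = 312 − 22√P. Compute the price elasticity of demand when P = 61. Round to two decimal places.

At P = 61, Q = 140.175.
dQ/dP = −22/(2√P) = -1.408.
ε = (dQ/dP)(P/Q) = (-1.408)(61/140.175).

-0.61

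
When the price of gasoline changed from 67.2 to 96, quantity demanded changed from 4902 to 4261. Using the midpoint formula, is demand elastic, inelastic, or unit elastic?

Arc ε ≈ -0.396.
|ε| = 0.40 < 1.

inelastic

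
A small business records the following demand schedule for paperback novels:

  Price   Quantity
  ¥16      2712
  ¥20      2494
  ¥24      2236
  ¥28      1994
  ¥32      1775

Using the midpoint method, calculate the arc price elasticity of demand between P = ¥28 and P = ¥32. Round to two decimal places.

At P = 28, Q = 1994; at P = 32, Q = 1775.
ΔQ = -219, ΔP = 4. Midpoints: P̄ = 30.00, Q̄ = 1884.5.
ε = (ΔQ/ΔP)(P̄/Q̄) = (-219/4)(30.00/1884.5).

-0.87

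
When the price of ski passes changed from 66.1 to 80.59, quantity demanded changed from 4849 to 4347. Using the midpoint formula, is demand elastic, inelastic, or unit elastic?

inelastic

Arc ε ≈ -0.553.
|ε| = 0.55 < 1.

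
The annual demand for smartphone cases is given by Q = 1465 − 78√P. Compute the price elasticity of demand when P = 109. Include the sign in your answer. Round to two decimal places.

At P = 109, Q = 650.656.
dQ/dP = −78/(2√P) = -3.736.
ε = (dQ/dP)(P/Q) = (-3.736)(109/650.656).

-0.63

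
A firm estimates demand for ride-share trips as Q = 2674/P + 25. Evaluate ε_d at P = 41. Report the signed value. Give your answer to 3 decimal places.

-0.723

At P = 41, Q = 90.220.
dQ/dP = −2674/P² = -1.591.
ε = (dQ/dP)(P/Q) = (-1.591)(41/90.220).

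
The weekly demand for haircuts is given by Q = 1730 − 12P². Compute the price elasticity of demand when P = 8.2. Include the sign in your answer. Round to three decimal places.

At P = 8.2, Q = 923.120.
dQ/dP = −24P = -196.800.
ε = (dQ/dP)(P/Q) = (-196.800)(8.2/923.120).

-1.748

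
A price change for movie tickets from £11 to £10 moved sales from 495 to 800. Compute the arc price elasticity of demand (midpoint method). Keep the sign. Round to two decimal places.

ΔQ = 800 − 495 = 305; ΔP = 10 − 11 = -1.
Midpoints: P̄ = 10.50, Q̄ = 647.5.
ε = (ΔQ/ΔP)(P̄/Q̄) = (305/-1)(10.50/647.5).

-4.95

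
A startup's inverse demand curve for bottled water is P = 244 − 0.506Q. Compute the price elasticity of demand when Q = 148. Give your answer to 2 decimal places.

At Q = 148, P = 244 − 0.506(148) = 169.11.
dP/dQ = −0.506, so dQ/dP = 1/(−0.506) = -1.976.
ε = (dQ/dP)(P/Q) = (-1.976)(169.11/148).

-2.26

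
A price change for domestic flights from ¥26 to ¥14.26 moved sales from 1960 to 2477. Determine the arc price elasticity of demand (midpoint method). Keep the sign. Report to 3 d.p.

ΔQ = 2477 − 1960 = 517; ΔP = 14.26 − 26 = -11.74.
Midpoints: P̄ = 20.13, Q̄ = 2218.5.
ε = (ΔQ/ΔP)(P̄/Q̄) = (517/-11.74)(20.13/2218.5).

-0.400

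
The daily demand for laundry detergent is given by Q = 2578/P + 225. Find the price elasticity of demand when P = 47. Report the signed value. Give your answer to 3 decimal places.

-0.196

At P = 47, Q = 279.851.
dQ/dP = −2578/P² = -1.167.
ε = (dQ/dP)(P/Q) = (-1.167)(47/279.851).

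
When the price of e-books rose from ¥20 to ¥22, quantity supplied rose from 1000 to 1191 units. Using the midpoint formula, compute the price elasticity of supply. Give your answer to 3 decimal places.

1.831

ΔQ = 1191 − 1000 = 191; ΔP = 22 − 20 = 2.
Midpoints: P̄ = 21.00, Q̄ = 1095.5.
ε_s = (ΔQ/ΔP)(P̄/Q̄) = (191/2)(21.00/1095.5).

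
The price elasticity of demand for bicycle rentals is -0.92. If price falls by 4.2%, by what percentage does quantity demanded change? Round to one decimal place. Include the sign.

3.9%

%ΔQ ≈ ε × %ΔP = (-0.92)(-4.2%) = 3.86%.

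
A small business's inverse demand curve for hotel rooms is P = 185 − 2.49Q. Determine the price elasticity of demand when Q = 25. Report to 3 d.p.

At Q = 25, P = 185 − 2.49(25) = 122.75.
dP/dQ = −2.49, so dQ/dP = 1/(−2.49) = -0.402.
ε = (dQ/dP)(P/Q) = (-0.402)(122.75/25).

-1.972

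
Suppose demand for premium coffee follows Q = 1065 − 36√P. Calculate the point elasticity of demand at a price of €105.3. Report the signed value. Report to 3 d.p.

-0.266

At P = 105.3, Q = 695.583.
dQ/dP = −36/(2√P) = -1.754.
ε = (dQ/dP)(P/Q) = (-1.754)(105.3/695.583).
|ε| < 1, so demand is inelastic at this price.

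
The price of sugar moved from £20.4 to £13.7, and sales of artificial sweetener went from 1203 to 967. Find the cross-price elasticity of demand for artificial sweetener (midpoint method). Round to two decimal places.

0.55

ΔQ_x = 967 − 1203 = -236; ΔP_y = 13.7 − 20.4 = -6.7.
Midpoints: P̄_y = 17.05, Q̄_x = 1085.0.
ε_xy = (ΔQ_x/ΔP_y)(P̄_y/Q̄_x) = (-236/-6.7)(17.05/1085.0).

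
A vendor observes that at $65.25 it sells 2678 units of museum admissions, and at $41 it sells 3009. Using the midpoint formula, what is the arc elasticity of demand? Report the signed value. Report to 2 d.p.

-0.26

ΔQ = 3009 − 2678 = 331; ΔP = 41 − 65.25 = -24.25.
Midpoints: P̄ = 53.12, Q̄ = 2843.5.
ε = (ΔQ/ΔP)(P̄/Q̄) = (331/-24.25)(53.12/2843.5).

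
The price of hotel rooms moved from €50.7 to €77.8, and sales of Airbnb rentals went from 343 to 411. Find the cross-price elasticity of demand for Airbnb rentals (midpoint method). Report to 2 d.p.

ΔQ_x = 411 − 343 = 68; ΔP_y = 77.8 − 50.7 = 27.1.
Midpoints: P̄_y = 64.25, Q̄_x = 377.0.
ε_xy = (ΔQ_x/ΔP_y)(P̄_y/Q̄_x) = (68/27.1)(64.25/377.0).
ε_xy > 0, so the goods are substitutes.

0.43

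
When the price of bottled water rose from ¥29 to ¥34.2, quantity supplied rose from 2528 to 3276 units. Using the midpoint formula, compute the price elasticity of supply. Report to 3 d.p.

ΔQ = 3276 − 2528 = 748; ΔP = 34.2 − 29 = 5.2.
Midpoints: P̄ = 31.60, Q̄ = 2902.0.
ε_s = (ΔQ/ΔP)(P̄/Q̄) = (748/5.2)(31.60/2902.0).

1.566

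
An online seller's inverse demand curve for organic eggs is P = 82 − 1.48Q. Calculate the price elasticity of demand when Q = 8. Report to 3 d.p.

-5.926

At Q = 8, P = 82 − 1.48(8) = 70.16.
dP/dQ = −1.48, so dQ/dP = 1/(−1.48) = -0.676.
ε = (dQ/dP)(P/Q) = (-0.676)(70.16/8).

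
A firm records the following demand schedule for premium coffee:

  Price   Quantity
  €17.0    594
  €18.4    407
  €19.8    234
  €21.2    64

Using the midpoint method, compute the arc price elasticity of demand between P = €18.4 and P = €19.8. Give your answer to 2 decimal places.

-7.36

At P = 18.4, Q = 407; at P = 19.8, Q = 234.
ΔQ = -173, ΔP = 1.4. Midpoints: P̄ = 19.10, Q̄ = 320.5.
ε = (ΔQ/ΔP)(P̄/Q̄) = (-173/1.4)(19.10/320.5).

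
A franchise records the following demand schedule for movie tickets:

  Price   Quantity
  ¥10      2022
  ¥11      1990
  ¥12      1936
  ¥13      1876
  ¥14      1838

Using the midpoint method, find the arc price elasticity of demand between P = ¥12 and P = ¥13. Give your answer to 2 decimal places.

-0.39

At P = 12, Q = 1936; at P = 13, Q = 1876.
ΔQ = -60, ΔP = 1. Midpoints: P̄ = 12.50, Q̄ = 1906.0.
ε = (ΔQ/ΔP)(P̄/Q̄) = (-60/1)(12.50/1906.0).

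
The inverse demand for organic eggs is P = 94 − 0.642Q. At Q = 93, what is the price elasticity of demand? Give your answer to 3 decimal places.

At Q = 93, P = 94 − 0.642(93) = 34.29.
dP/dQ = −0.642, so dQ/dP = 1/(−0.642) = -1.558.
ε = (dQ/dP)(P/Q) = (-1.558)(34.29/93).

-0.574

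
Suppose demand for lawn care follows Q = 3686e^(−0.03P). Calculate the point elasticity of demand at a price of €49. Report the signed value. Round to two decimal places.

At P = 49, Q = 847.505.
dQ/dP = −0.03·3686e^(−0.03P) = −0.03Q = -25.425.
ε = (dQ/dP)(P/Q) = (-25.425)(49/847.505).
|ε| > 1, so demand is elastic at this price.

-1.47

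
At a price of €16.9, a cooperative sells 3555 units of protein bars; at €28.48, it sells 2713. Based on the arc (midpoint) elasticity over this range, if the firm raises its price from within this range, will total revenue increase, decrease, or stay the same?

increase

Arc ε = (-842/11.58)(22.69/3134.0) ≈ -0.526.
|ε| = 0.53 < 1, so demand is inelastic. A price rise therefore raises total revenue.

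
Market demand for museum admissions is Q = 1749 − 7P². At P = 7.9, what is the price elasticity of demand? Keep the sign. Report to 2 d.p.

-0.67

At P = 7.9, Q = 1312.130.
dQ/dP = −14P = -110.600.
ε = (dQ/dP)(P/Q) = (-110.600)(7.9/1312.130).
|ε| < 1, so demand is inelastic at this price.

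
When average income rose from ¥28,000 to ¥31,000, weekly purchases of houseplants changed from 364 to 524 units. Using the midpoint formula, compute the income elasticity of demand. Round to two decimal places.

ΔQ = 160, ΔI = 3000. Midpoints: Ī = 29,500, Q̄ = 444.0.
ε_I = (ΔQ/ΔI)(Ī/Q̄) = (160/3000)(29500/444.0).
ε_I > 0, so the good is normal.

3.54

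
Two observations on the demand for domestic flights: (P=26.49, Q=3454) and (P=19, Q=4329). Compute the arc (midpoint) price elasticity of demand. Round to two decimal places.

ΔQ = 4329 − 3454 = 875; ΔP = 19 − 26.49 = -7.49.
Midpoints: P̄ = 22.74, Q̄ = 3891.5.
ε = (ΔQ/ΔP)(P̄/Q̄) = (875/-7.49)(22.74/3891.5).

-0.68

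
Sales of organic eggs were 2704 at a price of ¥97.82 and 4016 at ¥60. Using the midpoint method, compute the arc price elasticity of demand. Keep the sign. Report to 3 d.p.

-0.815

ΔQ = 4016 − 2704 = 1312; ΔP = 60 − 97.82 = -37.82.
Midpoints: P̄ = 78.91, Q̄ = 3360.0.
ε = (ΔQ/ΔP)(P̄/Q̄) = (1312/-37.82)(78.91/3360.0).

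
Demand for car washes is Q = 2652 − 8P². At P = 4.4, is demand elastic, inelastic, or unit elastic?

inelastic

Q = 2497.120, dQ/dP = -70.400.
ε = (dQ/dP)(P/Q) ≈ -0.124.
|ε| = 0.12 < 1.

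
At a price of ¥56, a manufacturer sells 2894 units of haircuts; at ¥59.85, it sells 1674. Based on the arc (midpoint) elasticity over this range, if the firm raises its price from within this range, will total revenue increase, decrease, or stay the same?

Arc ε = (-1220/3.85)(57.92/2284.0) ≈ -8.037.
|ε| = 8.04 > 1, so demand is elastic. A price rise therefore reduces total revenue.

decrease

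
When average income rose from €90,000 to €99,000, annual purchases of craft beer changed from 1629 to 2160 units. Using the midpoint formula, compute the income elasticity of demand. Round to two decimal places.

2.94

ΔQ = 531, ΔI = 9000. Midpoints: Ī = 94,500, Q̄ = 1894.5.
ε_I = (ΔQ/ΔI)(Ī/Q̄) = (531/9000)(94500/1894.5).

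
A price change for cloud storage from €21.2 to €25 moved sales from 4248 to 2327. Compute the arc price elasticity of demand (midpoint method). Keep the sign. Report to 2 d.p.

-3.55

ΔQ = 2327 − 4248 = -1921; ΔP = 25 − 21.2 = 3.8.
Midpoints: P̄ = 23.10, Q̄ = 3287.5.
ε = (ΔQ/ΔP)(P̄/Q̄) = (-1921/3.8)(23.10/3287.5).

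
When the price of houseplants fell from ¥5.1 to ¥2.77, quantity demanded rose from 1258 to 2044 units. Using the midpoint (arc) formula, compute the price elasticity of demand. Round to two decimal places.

-0.80

ΔQ = 2044 − 1258 = 786; ΔP = 2.77 − 5.1 = -2.33.
Midpoints: P̄ = 3.93, Q̄ = 1651.0.
ε = (ΔQ/ΔP)(P̄/Q̄) = (786/-2.33)(3.93/1651.0).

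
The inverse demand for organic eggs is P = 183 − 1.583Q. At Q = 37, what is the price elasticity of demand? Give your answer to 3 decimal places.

At Q = 37, P = 183 − 1.583(37) = 124.43.
dP/dQ = −1.583, so dQ/dP = 1/(−1.583) = -0.632.
ε = (dQ/dP)(P/Q) = (-0.632)(124.43/37).

-2.124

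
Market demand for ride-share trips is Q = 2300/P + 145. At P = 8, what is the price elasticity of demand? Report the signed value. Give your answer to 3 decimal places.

-0.665

At P = 8, Q = 432.500.
dQ/dP = −2300/P² = -35.938.
ε = (dQ/dP)(P/Q) = (-35.938)(8/432.500).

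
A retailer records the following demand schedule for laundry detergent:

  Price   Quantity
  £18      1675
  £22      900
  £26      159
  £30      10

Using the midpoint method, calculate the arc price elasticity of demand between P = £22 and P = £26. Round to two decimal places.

At P = 22, Q = 900; at P = 26, Q = 159.
ΔQ = -741, ΔP = 4. Midpoints: P̄ = 24.00, Q̄ = 529.5.
ε = (ΔQ/ΔP)(P̄/Q̄) = (-741/4)(24.00/529.5).

-8.40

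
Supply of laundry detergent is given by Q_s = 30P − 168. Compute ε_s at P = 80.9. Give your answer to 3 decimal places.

1.074

At P = 80.9, Q_s = 2259.
dQ_s/dP = 30.
ε_s = (dQ_s/dP)(P/Q_s) = (30)(80.9/2259).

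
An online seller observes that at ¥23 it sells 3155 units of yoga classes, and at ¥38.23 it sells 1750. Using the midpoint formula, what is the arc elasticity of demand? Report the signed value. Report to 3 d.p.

-1.152

ΔQ = 1750 − 3155 = -1405; ΔP = 38.23 − 23 = 15.23.
Midpoints: P̄ = 30.61, Q̄ = 2452.5.
ε = (ΔQ/ΔP)(P̄/Q̄) = (-1405/15.23)(30.61/2452.5).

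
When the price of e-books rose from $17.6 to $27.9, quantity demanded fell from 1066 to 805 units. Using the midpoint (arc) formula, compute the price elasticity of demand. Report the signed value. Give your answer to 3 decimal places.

-0.616

ΔQ = 805 − 1066 = -261; ΔP = 27.9 − 17.6 = 10.3.
Midpoints: P̄ = 22.75, Q̄ = 935.5.
ε = (ΔQ/ΔP)(P̄/Q̄) = (-261/10.3)(22.75/935.5).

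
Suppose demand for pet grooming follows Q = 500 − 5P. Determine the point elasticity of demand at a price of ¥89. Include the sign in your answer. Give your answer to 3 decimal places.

At P = 89, Q = 55.
dQ/dP = −5.
ε = (dQ/dP)(P/Q) = (-5)(89/55).
|ε| > 1, so demand is elastic at this price.

-8.091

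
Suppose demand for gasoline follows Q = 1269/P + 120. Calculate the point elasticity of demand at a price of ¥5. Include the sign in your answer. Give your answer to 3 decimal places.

At P = 5, Q = 373.800.
dQ/dP = −1269/P² = -50.760.
ε = (dQ/dP)(P/Q) = (-50.760)(5/373.800).

-0.679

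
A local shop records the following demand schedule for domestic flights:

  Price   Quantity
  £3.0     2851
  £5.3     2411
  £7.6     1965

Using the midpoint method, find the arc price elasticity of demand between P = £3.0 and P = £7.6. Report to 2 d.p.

At P = 3.0, Q = 2851; at P = 7.6, Q = 1965.
ΔQ = -886, ΔP = 4.6. Midpoints: P̄ = 5.30, Q̄ = 2408.0.
ε = (ΔQ/ΔP)(P̄/Q̄) = (-886/4.6)(5.30/2408.0).

-0.42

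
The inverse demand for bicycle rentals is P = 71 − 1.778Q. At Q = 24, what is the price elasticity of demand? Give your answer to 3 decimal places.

At Q = 24, P = 71 − 1.778(24) = 28.33.
dP/dQ = −1.778, so dQ/dP = 1/(−1.778) = -0.562.
ε = (dQ/dP)(P/Q) = (-0.562)(28.33/24).

-0.664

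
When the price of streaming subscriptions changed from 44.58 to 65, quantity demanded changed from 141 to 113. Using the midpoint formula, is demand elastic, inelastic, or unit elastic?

inelastic

Arc ε ≈ -0.592.
|ε| = 0.59 < 1.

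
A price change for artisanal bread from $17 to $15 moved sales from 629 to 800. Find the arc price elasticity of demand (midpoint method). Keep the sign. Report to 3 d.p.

-1.915

ΔQ = 800 − 629 = 171; ΔP = 15 − 17 = -2.
Midpoints: P̄ = 16.00, Q̄ = 714.5.
ε = (ΔQ/ΔP)(P̄/Q̄) = (171/-2)(16.00/714.5).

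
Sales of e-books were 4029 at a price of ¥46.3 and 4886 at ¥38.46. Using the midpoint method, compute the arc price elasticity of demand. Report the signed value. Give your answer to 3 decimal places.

-1.039

ΔQ = 4886 − 4029 = 857; ΔP = 38.46 − 46.3 = -7.84.
Midpoints: P̄ = 42.38, Q̄ = 4457.5.
ε = (ΔQ/ΔP)(P̄/Q̄) = (857/-7.84)(42.38/4457.5).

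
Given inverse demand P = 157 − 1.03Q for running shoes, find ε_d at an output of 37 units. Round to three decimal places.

-3.120

At Q = 37, P = 157 − 1.03(37) = 118.89.
dP/dQ = −1.03, so dQ/dP = 1/(−1.03) = -0.971.
ε = (dQ/dP)(P/Q) = (-0.971)(118.89/37).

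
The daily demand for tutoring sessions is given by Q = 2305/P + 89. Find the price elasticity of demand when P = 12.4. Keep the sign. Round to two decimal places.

-0.68

At P = 12.4, Q = 274.887.
dQ/dP = −2305/P² = -14.991.
ε = (dQ/dP)(P/Q) = (-14.991)(12.4/274.887).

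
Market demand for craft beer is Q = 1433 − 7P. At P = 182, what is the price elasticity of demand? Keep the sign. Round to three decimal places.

At P = 182, Q = 159.
dQ/dP = −7.
ε = (dQ/dP)(P/Q) = (-7)(182/159).
|ε| > 1, so demand is elastic at this price.

-8.013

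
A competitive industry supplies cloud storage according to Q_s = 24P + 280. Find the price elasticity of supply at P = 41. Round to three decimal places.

0.778

At P = 41, Q_s = 1264.
dQ_s/dP = 24.
ε_s = (dQ_s/dP)(P/Q_s) = (24)(41/1264).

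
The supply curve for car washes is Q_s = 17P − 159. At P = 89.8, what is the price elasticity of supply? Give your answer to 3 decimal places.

1.116

At P = 89.8, Q_s = 1367.60.
dQ_s/dP = 17.
ε_s = (dQ_s/dP)(P/Q_s) = (17)(89.8/1367.60).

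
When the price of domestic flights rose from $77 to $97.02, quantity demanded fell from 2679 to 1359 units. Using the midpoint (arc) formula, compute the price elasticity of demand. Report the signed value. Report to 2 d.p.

-2.84

ΔQ = 1359 − 2679 = -1320; ΔP = 97.02 − 77 = 20.02.
Midpoints: P̄ = 87.01, Q̄ = 2019.0.
ε = (ΔQ/ΔP)(P̄/Q̄) = (-1320/20.02)(87.01/2019.0).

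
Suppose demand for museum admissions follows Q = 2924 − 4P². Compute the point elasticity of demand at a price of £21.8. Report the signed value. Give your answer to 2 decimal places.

-3.72

At P = 21.8, Q = 1023.040.
dQ/dP = −8P = -174.400.
ε = (dQ/dP)(P/Q) = (-174.400)(21.8/1023.040).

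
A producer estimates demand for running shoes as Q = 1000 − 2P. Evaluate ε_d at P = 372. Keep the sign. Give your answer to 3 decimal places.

-2.906

At P = 372, Q = 256.
dQ/dP = −2.
ε = (dQ/dP)(P/Q) = (-2)(372/256).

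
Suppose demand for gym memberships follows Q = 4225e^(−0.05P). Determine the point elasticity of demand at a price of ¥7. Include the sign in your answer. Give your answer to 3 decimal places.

-0.350

At P = 7, Q = 2977.307.
dQ/dP = −0.05·4225e^(−0.05P) = −0.05Q = -148.865.
ε = (dQ/dP)(P/Q) = (-148.865)(7/2977.307).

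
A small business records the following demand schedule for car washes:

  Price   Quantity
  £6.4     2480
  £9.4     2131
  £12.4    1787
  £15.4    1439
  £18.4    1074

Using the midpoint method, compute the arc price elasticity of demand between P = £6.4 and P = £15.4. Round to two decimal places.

At P = 6.4, Q = 2480; at P = 15.4, Q = 1439.
ΔQ = -1041, ΔP = 9.0. Midpoints: P̄ = 10.90, Q̄ = 1959.5.
ε = (ΔQ/ΔP)(P̄/Q̄) = (-1041/9.0)(10.90/1959.5).

-0.64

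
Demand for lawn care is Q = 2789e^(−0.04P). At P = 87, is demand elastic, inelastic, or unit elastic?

Q = 85.922, dQ/dP = -3.437.
ε = (dQ/dP)(P/Q) ≈ -3.480.
|ε| = 3.48 > 1.

elastic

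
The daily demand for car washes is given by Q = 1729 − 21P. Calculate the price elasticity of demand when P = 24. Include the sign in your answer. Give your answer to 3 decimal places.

At P = 24, Q = 1225.
dQ/dP = −21.
ε = (dQ/dP)(P/Q) = (-21)(24/1225).

-0.411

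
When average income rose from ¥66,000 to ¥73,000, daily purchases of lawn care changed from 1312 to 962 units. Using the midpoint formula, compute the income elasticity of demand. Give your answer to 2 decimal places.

ΔQ = -350, ΔI = 7000. Midpoints: Ī = 69,500, Q̄ = 1137.0.
ε_I = (ΔQ/ΔI)(Ī/Q̄) = (-350/7000)(69500/1137.0).
ε_I < 0, so the good is inferior.

-3.06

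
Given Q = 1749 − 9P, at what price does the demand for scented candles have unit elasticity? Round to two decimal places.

97.17

For linear demand Q = a − bP, ε = −bP/(a − bP). |ε| = 1 when bP = a − bP, i.e. P = a/(2b).
P = 1749/(2·9) = 1749/18 = 97.1667.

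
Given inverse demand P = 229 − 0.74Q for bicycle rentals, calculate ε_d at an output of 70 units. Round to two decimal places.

-3.42

At Q = 70, P = 229 − 0.74(70) = 177.20.
dP/dQ = −0.74, so dQ/dP = 1/(−0.74) = -1.351.
ε = (dQ/dP)(P/Q) = (-1.351)(177.20/70).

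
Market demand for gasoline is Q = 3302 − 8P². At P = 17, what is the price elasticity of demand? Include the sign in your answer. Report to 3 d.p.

At P = 17, Q = 990.
dQ/dP = −16P = -272.
ε = (dQ/dP)(P/Q) = (-272)(17/990).
|ε| > 1, so demand is elastic at this price.

-4.671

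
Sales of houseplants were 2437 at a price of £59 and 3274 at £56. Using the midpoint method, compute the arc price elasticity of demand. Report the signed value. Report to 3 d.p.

ΔQ = 3274 − 2437 = 837; ΔP = 56 − 59 = -3.
Midpoints: P̄ = 57.50, Q̄ = 2855.5.
ε = (ΔQ/ΔP)(P̄/Q̄) = (837/-3)(57.50/2855.5).

-5.618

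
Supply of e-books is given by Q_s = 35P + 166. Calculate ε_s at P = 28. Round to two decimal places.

At P = 28, Q_s = 1146.
dQ_s/dP = 35.
ε_s = (dQ_s/dP)(P/Q_s) = (35)(28/1146).

0.86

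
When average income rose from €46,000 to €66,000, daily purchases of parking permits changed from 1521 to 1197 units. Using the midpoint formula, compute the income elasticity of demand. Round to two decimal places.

ΔQ = -324, ΔI = 20000. Midpoints: Ī = 56,000, Q̄ = 1359.0.
ε_I = (ΔQ/ΔI)(Ī/Q̄) = (-324/20000)(56000/1359.0).

-0.67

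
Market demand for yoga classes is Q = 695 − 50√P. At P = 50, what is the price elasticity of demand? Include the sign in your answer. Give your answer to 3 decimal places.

-0.518

At P = 50, Q = 341.447.
dQ/dP = −50/(2√P) = -3.536.
ε = (dQ/dP)(P/Q) = (-3.536)(50/341.447).
|ε| < 1, so demand is inelastic at this price.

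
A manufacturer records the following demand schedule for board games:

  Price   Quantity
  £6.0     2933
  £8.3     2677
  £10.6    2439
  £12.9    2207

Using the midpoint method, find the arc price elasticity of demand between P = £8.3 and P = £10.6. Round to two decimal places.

At P = 8.3, Q = 2677; at P = 10.6, Q = 2439.
ΔQ = -238, ΔP = 2.3. Midpoints: P̄ = 9.45, Q̄ = 2558.0.
ε = (ΔQ/ΔP)(P̄/Q̄) = (-238/2.3)(9.45/2558.0).

-0.38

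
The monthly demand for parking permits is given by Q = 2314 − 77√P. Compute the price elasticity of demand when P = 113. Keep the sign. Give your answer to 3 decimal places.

At P = 113, Q = 1495.479.
dQ/dP = −77/(2√P) = -3.622.
ε = (dQ/dP)(P/Q) = (-3.622)(113/1495.479).
|ε| < 1, so demand is inelastic at this price.

-0.274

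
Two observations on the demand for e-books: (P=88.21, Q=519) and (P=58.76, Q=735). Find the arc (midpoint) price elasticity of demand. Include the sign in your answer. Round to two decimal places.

-0.86

ΔQ = 735 − 519 = 216; ΔP = 58.76 − 88.21 = -29.45.
Midpoints: P̄ = 73.48, Q̄ = 627.0.
ε = (ΔQ/ΔP)(P̄/Q̄) = (216/-29.45)(73.48/627.0).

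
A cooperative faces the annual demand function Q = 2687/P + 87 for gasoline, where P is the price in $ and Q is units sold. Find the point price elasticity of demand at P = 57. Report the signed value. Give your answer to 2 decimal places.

At P = 57, Q = 134.140.
dQ/dP = −2687/P² = -0.827.
ε = (dQ/dP)(P/Q) = (-0.827)(57/134.140).
|ε| < 1, so demand is inelastic at this price.

-0.35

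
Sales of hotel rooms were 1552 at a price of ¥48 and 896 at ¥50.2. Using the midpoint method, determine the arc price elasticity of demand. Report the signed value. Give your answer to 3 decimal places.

ΔQ = 896 − 1552 = -656; ΔP = 50.2 − 48 = 2.2.
Midpoints: P̄ = 49.10, Q̄ = 1224.0.
ε = (ΔQ/ΔP)(P̄/Q̄) = (-656/2.2)(49.10/1224.0).

-11.961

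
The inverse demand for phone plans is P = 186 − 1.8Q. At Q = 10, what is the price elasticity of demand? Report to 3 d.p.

At Q = 10, P = 186 − 1.8(10) = 168.00.
dP/dQ = −1.8, so dQ/dP = 1/(−1.8) = -0.556.
ε = (dQ/dP)(P/Q) = (-0.556)(168.00/10).

-9.333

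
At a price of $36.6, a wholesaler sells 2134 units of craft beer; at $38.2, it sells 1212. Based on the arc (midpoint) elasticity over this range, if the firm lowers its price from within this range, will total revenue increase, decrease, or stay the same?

increase

Arc ε = (-922/1.6)(37.40/1673.0) ≈ -12.882.
|ε| = 12.88 > 1, so demand is elastic. A price cut therefore raises total revenue.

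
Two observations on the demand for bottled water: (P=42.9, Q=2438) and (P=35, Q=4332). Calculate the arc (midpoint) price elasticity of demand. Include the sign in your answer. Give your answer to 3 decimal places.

ΔQ = 4332 − 2438 = 1894; ΔP = 35 − 42.9 = -7.9.
Midpoints: P̄ = 38.95, Q̄ = 3385.0.
ε = (ΔQ/ΔP)(P̄/Q̄) = (1894/-7.9)(38.95/3385.0).

-2.759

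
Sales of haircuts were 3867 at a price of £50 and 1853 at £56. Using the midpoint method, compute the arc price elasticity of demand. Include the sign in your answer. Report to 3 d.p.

-6.220

ΔQ = 1853 − 3867 = -2014; ΔP = 56 − 50 = 6.
Midpoints: P̄ = 53.00, Q̄ = 2860.0.
ε = (ΔQ/ΔP)(P̄/Q̄) = (-2014/6)(53.00/2860.0).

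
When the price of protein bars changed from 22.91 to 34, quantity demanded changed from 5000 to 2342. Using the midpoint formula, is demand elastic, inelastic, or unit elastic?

elastic

Arc ε ≈ -1.858.
|ε| = 1.86 > 1.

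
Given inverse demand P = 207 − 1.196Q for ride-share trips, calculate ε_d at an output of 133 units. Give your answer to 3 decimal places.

-0.301

At Q = 133, P = 207 − 1.196(133) = 47.93.
dP/dQ = −1.196, so dQ/dP = 1/(−1.196) = -0.836.
ε = (dQ/dP)(P/Q) = (-0.836)(47.93/133).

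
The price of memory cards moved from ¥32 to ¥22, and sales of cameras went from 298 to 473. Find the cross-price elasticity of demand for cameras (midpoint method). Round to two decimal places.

ΔQ_x = 473 − 298 = 175; ΔP_y = 22 − 32 = -10.
Midpoints: P̄_y = 27.00, Q̄_x = 385.5.
ε_xy = (ΔQ_x/ΔP_y)(P̄_y/Q̄_x) = (175/-10)(27.00/385.5).

-1.23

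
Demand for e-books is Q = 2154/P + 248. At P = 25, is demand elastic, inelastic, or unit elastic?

Q = 334.160, dQ/dP = -3.446.
ε = (dQ/dP)(P/Q) ≈ -0.258.
|ε| = 0.26 < 1.

inelastic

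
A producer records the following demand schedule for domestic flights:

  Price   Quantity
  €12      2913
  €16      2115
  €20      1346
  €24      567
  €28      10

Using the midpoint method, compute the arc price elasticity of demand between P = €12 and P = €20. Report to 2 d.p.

-1.47

At P = 12, Q = 2913; at P = 20, Q = 1346.
ΔQ = -1567, ΔP = 8. Midpoints: P̄ = 16.00, Q̄ = 2129.5.
ε = (ΔQ/ΔP)(P̄/Q̄) = (-1567/8)(16.00/2129.5).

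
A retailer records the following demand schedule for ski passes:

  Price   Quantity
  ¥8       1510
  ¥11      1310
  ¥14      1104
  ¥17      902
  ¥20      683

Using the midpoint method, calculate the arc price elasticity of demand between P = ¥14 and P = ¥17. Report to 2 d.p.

At P = 14, Q = 1104; at P = 17, Q = 902.
ΔQ = -202, ΔP = 3. Midpoints: P̄ = 15.50, Q̄ = 1003.0.
ε = (ΔQ/ΔP)(P̄/Q̄) = (-202/3)(15.50/1003.0).

-1.04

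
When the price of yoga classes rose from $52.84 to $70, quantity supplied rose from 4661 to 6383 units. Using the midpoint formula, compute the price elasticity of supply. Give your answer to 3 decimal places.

1.116

ΔQ = 6383 − 4661 = 1722; ΔP = 70 − 52.84 = 17.16.
Midpoints: P̄ = 61.42, Q̄ = 5522.0.
ε_s = (ΔQ/ΔP)(P̄/Q̄) = (1722/17.16)(61.42/5522.0).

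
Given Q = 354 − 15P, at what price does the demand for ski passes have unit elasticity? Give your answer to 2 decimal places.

For linear demand Q = a − bP, ε = −bP/(a − bP). |ε| = 1 when bP = a − bP, i.e. P = a/(2b).
P = 354/(2·15) = 354/30 = 11.8000.

11.80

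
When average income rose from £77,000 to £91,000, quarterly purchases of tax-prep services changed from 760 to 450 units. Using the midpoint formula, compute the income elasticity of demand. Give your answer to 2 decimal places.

ΔQ = -310, ΔI = 14000. Midpoints: Ī = 84,000, Q̄ = 605.0.
ε_I = (ΔQ/ΔI)(Ī/Q̄) = (-310/14000)(84000/605.0).

-3.07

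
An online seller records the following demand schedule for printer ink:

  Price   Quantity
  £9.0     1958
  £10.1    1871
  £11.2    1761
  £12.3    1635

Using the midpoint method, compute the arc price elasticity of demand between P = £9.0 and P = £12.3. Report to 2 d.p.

At P = 9.0, Q = 1958; at P = 12.3, Q = 1635.
ΔQ = -323, ΔP = 3.3. Midpoints: P̄ = 10.65, Q̄ = 1796.5.
ε = (ΔQ/ΔP)(P̄/Q̄) = (-323/3.3)(10.65/1796.5).

-0.58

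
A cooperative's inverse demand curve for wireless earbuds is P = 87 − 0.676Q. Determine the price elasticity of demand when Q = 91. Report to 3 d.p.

At Q = 91, P = 87 − 0.676(91) = 25.48.
dP/dQ = −0.676, so dQ/dP = 1/(−0.676) = -1.479.
ε = (dQ/dP)(P/Q) = (-1.479)(25.48/91).

-0.414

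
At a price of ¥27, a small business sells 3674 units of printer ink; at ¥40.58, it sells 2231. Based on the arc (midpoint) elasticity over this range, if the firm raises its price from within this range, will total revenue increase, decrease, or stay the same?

decrease

Arc ε = (-1443/13.58)(33.79/2952.5) ≈ -1.216.
|ε| = 1.22 > 1, so demand is elastic. A price rise therefore reduces total revenue.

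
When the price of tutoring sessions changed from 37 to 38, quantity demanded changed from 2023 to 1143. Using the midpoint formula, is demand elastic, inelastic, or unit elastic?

elastic

Arc ε ≈ -20.846.
|ε| = 20.85 > 1.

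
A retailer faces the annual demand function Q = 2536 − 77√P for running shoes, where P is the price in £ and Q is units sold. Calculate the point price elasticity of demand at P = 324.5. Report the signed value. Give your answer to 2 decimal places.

-0.60

At P = 324.5, Q = 1148.931.
dQ/dP = −77/(2√P) = -2.137.
ε = (dQ/dP)(P/Q) = (-2.137)(324.5/1148.931).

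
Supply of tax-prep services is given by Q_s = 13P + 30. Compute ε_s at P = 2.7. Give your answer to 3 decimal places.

0.539

At P = 2.7, Q_s = 65.10.
dQ_s/dP = 13.
ε_s = (dQ_s/dP)(P/Q_s) = (13)(2.7/65.10).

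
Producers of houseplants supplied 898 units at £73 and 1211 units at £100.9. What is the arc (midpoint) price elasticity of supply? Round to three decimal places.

0.925

ΔQ = 1211 − 898 = 313; ΔP = 100.9 − 73 = 27.9.
Midpoints: P̄ = 86.95, Q̄ = 1054.5.
ε_s = (ΔQ/ΔP)(P̄/Q̄) = (313/27.9)(86.95/1054.5).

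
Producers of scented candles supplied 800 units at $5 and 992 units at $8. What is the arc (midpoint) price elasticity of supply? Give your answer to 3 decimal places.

0.464

ΔQ = 992 − 800 = 192; ΔP = 8 − 5 = 3.
Midpoints: P̄ = 6.50, Q̄ = 896.0.
ε_s = (ΔQ/ΔP)(P̄/Q̄) = (192/3)(6.50/896.0).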